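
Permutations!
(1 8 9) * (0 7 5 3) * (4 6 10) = (0 7 5 3)(1 8 9)(4 6 10) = [7, 8, 2, 0, 6, 3, 10, 5, 9, 1, 4]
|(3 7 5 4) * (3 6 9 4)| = 3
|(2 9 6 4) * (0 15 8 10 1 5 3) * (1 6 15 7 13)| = 42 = |(0 7 13 1 5 3)(2 9 15 8 10 6 4)|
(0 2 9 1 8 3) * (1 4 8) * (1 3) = (0 2 9 4 8 1 3) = [2, 3, 9, 0, 8, 5, 6, 7, 1, 4]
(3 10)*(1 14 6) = (1 14 6)(3 10) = [0, 14, 2, 10, 4, 5, 1, 7, 8, 9, 3, 11, 12, 13, 6]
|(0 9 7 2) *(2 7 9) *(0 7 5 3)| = |(9)(0 2 7 5 3)| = 5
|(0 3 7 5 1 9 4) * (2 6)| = |(0 3 7 5 1 9 4)(2 6)| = 14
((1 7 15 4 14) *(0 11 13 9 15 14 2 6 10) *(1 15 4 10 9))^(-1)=((0 11 13 1 7 14 15 10)(2 6 9 4))^(-1)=(0 10 15 14 7 1 13 11)(2 4 9 6)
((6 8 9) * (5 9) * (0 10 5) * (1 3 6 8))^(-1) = ((0 10 5 9 8)(1 3 6))^(-1) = (0 8 9 5 10)(1 6 3)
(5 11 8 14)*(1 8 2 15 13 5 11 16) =(1 8 14 11 2 15 13 5 16) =[0, 8, 15, 3, 4, 16, 6, 7, 14, 9, 10, 2, 12, 5, 11, 13, 1]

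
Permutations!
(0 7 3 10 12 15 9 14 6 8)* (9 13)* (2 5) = (0 7 3 10 12 15 13 9 14 6 8)(2 5) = [7, 1, 5, 10, 4, 2, 8, 3, 0, 14, 12, 11, 15, 9, 6, 13]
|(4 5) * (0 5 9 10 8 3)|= |(0 5 4 9 10 8 3)|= 7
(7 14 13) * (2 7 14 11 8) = (2 7 11 8)(13 14) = [0, 1, 7, 3, 4, 5, 6, 11, 2, 9, 10, 8, 12, 14, 13]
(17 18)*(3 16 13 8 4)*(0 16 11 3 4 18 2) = (0 16 13 8 18 17 2)(3 11) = [16, 1, 0, 11, 4, 5, 6, 7, 18, 9, 10, 3, 12, 8, 14, 15, 13, 2, 17]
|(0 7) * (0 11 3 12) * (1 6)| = 10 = |(0 7 11 3 12)(1 6)|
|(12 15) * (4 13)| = 2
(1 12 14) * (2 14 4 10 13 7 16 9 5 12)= (1 2 14)(4 10 13 7 16 9 5 12)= [0, 2, 14, 3, 10, 12, 6, 16, 8, 5, 13, 11, 4, 7, 1, 15, 9]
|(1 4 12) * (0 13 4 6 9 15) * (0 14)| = 9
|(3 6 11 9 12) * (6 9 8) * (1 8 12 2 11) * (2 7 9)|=12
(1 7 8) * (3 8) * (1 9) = (1 7 3 8 9) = [0, 7, 2, 8, 4, 5, 6, 3, 9, 1]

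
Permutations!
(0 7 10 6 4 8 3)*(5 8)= (0 7 10 6 4 5 8 3)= [7, 1, 2, 0, 5, 8, 4, 10, 3, 9, 6]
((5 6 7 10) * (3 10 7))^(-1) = (3 6 5 10)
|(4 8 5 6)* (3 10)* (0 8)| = |(0 8 5 6 4)(3 10)| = 10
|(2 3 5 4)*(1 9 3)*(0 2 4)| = 6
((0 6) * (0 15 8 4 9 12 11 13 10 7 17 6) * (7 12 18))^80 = ((4 9 18 7 17 6 15 8)(10 12 11 13))^80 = (18)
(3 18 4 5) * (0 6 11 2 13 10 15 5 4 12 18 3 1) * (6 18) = (0 18 12 6 11 2 13 10 15 5 1) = [18, 0, 13, 3, 4, 1, 11, 7, 8, 9, 15, 2, 6, 10, 14, 5, 16, 17, 12]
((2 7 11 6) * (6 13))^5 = ((2 7 11 13 6))^5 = (13)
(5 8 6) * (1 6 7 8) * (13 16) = (1 6 5)(7 8)(13 16) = [0, 6, 2, 3, 4, 1, 5, 8, 7, 9, 10, 11, 12, 16, 14, 15, 13]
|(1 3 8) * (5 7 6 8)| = |(1 3 5 7 6 8)| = 6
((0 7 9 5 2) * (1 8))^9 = (0 2 5 9 7)(1 8) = ((0 7 9 5 2)(1 8))^9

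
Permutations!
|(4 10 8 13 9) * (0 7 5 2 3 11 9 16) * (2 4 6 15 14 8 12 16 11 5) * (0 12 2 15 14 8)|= 90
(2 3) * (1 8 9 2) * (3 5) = (1 8 9 2 5 3) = [0, 8, 5, 1, 4, 3, 6, 7, 9, 2]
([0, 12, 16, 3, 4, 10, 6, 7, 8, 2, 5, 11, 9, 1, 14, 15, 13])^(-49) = (1 13 16 2 9 12)(5 10)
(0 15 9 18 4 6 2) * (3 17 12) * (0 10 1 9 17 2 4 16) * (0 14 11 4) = (0 15 17 12 3 2 10 1 9 18 16 14 11 4 6) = [15, 9, 10, 2, 6, 5, 0, 7, 8, 18, 1, 4, 3, 13, 11, 17, 14, 12, 16]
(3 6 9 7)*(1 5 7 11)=(1 5 7 3 6 9 11)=[0, 5, 2, 6, 4, 7, 9, 3, 8, 11, 10, 1]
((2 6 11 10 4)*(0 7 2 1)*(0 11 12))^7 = (0 2 12 7 6)(1 4 10 11)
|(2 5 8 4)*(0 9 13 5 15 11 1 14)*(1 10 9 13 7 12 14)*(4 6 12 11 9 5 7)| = |(0 13 7 11 10 5 8 6 12 14)(2 15 9 4)| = 20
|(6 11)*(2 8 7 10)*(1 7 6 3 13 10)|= |(1 7)(2 8 6 11 3 13 10)|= 14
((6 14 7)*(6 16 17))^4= (6 17 16 7 14)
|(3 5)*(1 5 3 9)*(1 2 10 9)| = |(1 5)(2 10 9)| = 6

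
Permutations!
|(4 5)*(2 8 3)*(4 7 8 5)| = 5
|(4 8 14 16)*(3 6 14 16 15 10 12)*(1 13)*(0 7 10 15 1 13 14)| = |(0 7 10 12 3 6)(1 14)(4 8 16)| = 6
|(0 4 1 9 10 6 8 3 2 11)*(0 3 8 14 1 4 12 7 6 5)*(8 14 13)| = 33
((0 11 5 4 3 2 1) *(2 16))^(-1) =(0 1 2 16 3 4 5 11) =((0 11 5 4 3 16 2 1))^(-1)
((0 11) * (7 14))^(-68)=((0 11)(7 14))^(-68)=(14)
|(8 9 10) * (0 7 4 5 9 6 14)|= 9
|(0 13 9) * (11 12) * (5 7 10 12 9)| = |(0 13 5 7 10 12 11 9)| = 8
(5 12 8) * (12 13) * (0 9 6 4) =(0 9 6 4)(5 13 12 8) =[9, 1, 2, 3, 0, 13, 4, 7, 5, 6, 10, 11, 8, 12]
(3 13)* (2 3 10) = (2 3 13 10) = [0, 1, 3, 13, 4, 5, 6, 7, 8, 9, 2, 11, 12, 10]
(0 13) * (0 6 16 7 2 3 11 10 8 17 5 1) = (0 13 6 16 7 2 3 11 10 8 17 5 1) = [13, 0, 3, 11, 4, 1, 16, 2, 17, 9, 8, 10, 12, 6, 14, 15, 7, 5]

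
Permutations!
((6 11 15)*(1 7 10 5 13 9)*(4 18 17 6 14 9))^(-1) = ((1 7 10 5 13 4 18 17 6 11 15 14 9))^(-1) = (1 9 14 15 11 6 17 18 4 13 5 10 7)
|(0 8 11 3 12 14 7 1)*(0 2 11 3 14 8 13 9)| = 15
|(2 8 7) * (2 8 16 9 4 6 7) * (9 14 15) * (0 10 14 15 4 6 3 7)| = 12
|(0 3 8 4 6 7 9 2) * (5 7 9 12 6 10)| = 11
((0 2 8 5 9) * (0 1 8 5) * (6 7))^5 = ((0 2 5 9 1 8)(6 7))^5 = (0 8 1 9 5 2)(6 7)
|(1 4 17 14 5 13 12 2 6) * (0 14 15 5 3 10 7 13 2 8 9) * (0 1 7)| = 12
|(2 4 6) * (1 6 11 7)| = 6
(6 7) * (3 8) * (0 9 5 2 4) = [9, 1, 4, 8, 0, 2, 7, 6, 3, 5] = (0 9 5 2 4)(3 8)(6 7)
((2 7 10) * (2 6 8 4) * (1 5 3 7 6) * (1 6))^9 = ((1 5 3 7 10 6 8 4 2))^9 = (10)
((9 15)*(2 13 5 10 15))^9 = ((2 13 5 10 15 9))^9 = (2 10)(5 9)(13 15)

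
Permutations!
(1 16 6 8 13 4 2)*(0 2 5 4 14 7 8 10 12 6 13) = (0 2 1 16 13 14 7 8)(4 5)(6 10 12) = [2, 16, 1, 3, 5, 4, 10, 8, 0, 9, 12, 11, 6, 14, 7, 15, 13]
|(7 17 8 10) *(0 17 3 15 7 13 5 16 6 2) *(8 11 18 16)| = |(0 17 11 18 16 6 2)(3 15 7)(5 8 10 13)| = 84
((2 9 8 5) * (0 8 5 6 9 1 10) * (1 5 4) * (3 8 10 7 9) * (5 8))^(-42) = (10)(1 9)(2 3 8 5 6)(4 7)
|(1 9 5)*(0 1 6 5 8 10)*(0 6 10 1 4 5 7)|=|(0 4 5 10 6 7)(1 9 8)|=6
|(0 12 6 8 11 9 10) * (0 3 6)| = |(0 12)(3 6 8 11 9 10)| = 6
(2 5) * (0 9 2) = (0 9 2 5) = [9, 1, 5, 3, 4, 0, 6, 7, 8, 2]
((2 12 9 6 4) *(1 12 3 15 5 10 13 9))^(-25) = ((1 12)(2 3 15 5 10 13 9 6 4))^(-25) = (1 12)(2 15 10 9 4 3 5 13 6)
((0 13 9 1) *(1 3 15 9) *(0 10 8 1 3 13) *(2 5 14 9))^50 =((1 10 8)(2 5 14 9 13 3 15))^50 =(1 8 10)(2 5 14 9 13 3 15)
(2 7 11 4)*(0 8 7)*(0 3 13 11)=(0 8 7)(2 3 13 11 4)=[8, 1, 3, 13, 2, 5, 6, 0, 7, 9, 10, 4, 12, 11]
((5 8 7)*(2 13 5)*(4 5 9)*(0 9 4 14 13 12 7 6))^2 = ((0 9 14 13 4 5 8 6)(2 12 7))^2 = (0 14 4 8)(2 7 12)(5 6 9 13)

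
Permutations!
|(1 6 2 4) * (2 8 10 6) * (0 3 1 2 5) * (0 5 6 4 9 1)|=|(0 3)(1 6 8 10 4 2 9)|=14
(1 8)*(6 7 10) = [0, 8, 2, 3, 4, 5, 7, 10, 1, 9, 6] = (1 8)(6 7 10)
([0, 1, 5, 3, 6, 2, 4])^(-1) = [0, 1, 5, 3, 6, 2, 4]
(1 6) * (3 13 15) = (1 6)(3 13 15) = [0, 6, 2, 13, 4, 5, 1, 7, 8, 9, 10, 11, 12, 15, 14, 3]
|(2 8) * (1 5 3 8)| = |(1 5 3 8 2)| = 5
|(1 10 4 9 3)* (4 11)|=6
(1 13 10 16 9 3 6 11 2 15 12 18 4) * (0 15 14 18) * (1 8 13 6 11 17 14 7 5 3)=[15, 6, 7, 11, 8, 3, 17, 5, 13, 1, 16, 2, 0, 10, 18, 12, 9, 14, 4]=(0 15 12)(1 6 17 14 18 4 8 13 10 16 9)(2 7 5 3 11)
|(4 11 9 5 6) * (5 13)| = 6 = |(4 11 9 13 5 6)|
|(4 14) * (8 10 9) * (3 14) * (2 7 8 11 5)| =21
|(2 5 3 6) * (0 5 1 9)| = 7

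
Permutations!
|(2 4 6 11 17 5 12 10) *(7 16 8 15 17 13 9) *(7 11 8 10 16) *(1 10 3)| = 12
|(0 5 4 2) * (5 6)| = 5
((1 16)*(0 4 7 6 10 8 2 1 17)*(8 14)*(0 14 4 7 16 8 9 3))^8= ((0 7 6 10 4 16 17 14 9 3)(1 8 2))^8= (0 9 17 4 6)(1 2 8)(3 14 16 10 7)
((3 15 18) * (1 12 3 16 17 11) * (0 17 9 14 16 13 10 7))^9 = (0 10 18 3 1 17 7 13 15 12 11)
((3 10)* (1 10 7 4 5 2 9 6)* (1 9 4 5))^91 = (10)(6 9)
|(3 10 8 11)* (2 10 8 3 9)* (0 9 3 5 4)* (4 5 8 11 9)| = 4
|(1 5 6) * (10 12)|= 6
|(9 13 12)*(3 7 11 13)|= 6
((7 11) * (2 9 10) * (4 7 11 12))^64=(2 9 10)(4 7 12)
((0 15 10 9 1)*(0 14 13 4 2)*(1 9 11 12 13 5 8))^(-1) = ((0 15 10 11 12 13 4 2)(1 14 5 8))^(-1) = (0 2 4 13 12 11 10 15)(1 8 5 14)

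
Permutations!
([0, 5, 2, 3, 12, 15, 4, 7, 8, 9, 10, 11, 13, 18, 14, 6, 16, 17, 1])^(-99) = (1 12 15 18 4 5 13 6)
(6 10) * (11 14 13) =(6 10)(11 14 13) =[0, 1, 2, 3, 4, 5, 10, 7, 8, 9, 6, 14, 12, 11, 13]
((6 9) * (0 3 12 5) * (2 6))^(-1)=(0 5 12 3)(2 9 6)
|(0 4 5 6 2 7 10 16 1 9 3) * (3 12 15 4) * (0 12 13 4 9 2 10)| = 14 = |(0 3 12 15 9 13 4 5 6 10 16 1 2 7)|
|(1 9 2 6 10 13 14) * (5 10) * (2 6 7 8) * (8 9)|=10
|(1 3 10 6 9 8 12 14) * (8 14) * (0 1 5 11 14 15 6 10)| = |(0 1 3)(5 11 14)(6 9 15)(8 12)| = 6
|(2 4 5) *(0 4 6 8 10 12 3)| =|(0 4 5 2 6 8 10 12 3)| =9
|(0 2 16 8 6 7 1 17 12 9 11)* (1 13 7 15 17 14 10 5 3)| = 10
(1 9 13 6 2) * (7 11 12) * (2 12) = (1 9 13 6 12 7 11 2) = [0, 9, 1, 3, 4, 5, 12, 11, 8, 13, 10, 2, 7, 6]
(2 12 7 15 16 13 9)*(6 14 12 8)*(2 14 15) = (2 8 6 15 16 13 9 14 12 7) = [0, 1, 8, 3, 4, 5, 15, 2, 6, 14, 10, 11, 7, 9, 12, 16, 13]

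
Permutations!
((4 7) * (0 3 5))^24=((0 3 5)(4 7))^24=(7)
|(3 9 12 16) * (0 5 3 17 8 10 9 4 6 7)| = 6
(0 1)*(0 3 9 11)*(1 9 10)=(0 9 11)(1 3 10)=[9, 3, 2, 10, 4, 5, 6, 7, 8, 11, 1, 0]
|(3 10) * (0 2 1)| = |(0 2 1)(3 10)| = 6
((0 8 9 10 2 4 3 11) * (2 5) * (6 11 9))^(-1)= ((0 8 6 11)(2 4 3 9 10 5))^(-1)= (0 11 6 8)(2 5 10 9 3 4)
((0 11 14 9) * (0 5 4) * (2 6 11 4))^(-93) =((0 4)(2 6 11 14 9 5))^(-93) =(0 4)(2 14)(5 11)(6 9)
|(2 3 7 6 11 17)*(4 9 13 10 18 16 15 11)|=13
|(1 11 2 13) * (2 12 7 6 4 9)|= |(1 11 12 7 6 4 9 2 13)|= 9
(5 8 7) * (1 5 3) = [0, 5, 2, 1, 4, 8, 6, 3, 7] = (1 5 8 7 3)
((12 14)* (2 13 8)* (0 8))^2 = (14)(0 2)(8 13)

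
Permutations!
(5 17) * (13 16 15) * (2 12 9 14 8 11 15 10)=(2 12 9 14 8 11 15 13 16 10)(5 17)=[0, 1, 12, 3, 4, 17, 6, 7, 11, 14, 2, 15, 9, 16, 8, 13, 10, 5]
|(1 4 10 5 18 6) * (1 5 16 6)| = |(1 4 10 16 6 5 18)| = 7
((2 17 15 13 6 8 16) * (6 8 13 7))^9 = ((2 17 15 7 6 13 8 16))^9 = (2 17 15 7 6 13 8 16)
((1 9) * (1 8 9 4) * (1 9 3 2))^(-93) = (1 8)(2 9)(3 4)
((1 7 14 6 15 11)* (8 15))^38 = ((1 7 14 6 8 15 11))^38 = (1 6 11 14 15 7 8)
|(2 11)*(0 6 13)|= 6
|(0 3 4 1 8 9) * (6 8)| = 7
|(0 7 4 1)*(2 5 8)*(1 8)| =|(0 7 4 8 2 5 1)| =7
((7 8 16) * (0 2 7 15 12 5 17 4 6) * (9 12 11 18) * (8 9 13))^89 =(0 6 4 17 5 12 9 7 2)(8 13 18 11 15 16)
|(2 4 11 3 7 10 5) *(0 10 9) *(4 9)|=20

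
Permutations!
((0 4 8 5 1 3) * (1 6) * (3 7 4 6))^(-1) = (0 3 5 8 4 7 1 6)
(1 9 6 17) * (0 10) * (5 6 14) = (0 10)(1 9 14 5 6 17) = [10, 9, 2, 3, 4, 6, 17, 7, 8, 14, 0, 11, 12, 13, 5, 15, 16, 1]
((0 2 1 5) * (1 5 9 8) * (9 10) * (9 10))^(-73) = (10)(0 5 2)(1 8 9)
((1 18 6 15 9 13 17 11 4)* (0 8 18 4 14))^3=((0 8 18 6 15 9 13 17 11 14)(1 4))^3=(0 6 13 14 18 9 11 8 15 17)(1 4)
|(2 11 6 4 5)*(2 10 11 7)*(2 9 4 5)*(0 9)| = 20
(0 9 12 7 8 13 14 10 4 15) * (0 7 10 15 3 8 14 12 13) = (0 9 13 12 10 4 3 8)(7 14 15) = [9, 1, 2, 8, 3, 5, 6, 14, 0, 13, 4, 11, 10, 12, 15, 7]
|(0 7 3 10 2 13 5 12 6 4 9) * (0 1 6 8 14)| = 20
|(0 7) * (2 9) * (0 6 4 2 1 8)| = 8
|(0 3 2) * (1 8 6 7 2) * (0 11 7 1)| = |(0 3)(1 8 6)(2 11 7)| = 6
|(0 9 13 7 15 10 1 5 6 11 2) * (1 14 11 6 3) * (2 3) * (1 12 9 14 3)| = |(0 14 11 1 5 2)(3 12 9 13 7 15 10)| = 42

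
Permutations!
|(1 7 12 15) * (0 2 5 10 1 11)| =|(0 2 5 10 1 7 12 15 11)| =9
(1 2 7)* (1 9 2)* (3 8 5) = [0, 1, 7, 8, 4, 3, 6, 9, 5, 2] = (2 7 9)(3 8 5)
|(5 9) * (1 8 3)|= 6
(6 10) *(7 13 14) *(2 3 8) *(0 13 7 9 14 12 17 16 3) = (0 13 12 17 16 3 8 2)(6 10)(9 14) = [13, 1, 0, 8, 4, 5, 10, 7, 2, 14, 6, 11, 17, 12, 9, 15, 3, 16]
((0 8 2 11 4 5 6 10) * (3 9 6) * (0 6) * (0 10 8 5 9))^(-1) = (0 3 5)(2 8 6 10 9 4 11)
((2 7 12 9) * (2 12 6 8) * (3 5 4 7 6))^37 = (2 6 8)(3 5 4 7)(9 12)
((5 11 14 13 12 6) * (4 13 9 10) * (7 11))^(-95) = (4 7)(5 10)(6 9)(11 13)(12 14)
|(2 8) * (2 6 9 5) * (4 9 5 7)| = 12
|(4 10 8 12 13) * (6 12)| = 6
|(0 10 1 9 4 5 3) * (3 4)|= |(0 10 1 9 3)(4 5)|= 10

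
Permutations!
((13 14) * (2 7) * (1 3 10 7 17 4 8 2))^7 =(1 7 10 3)(2 8 4 17)(13 14)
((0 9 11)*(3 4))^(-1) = ((0 9 11)(3 4))^(-1) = (0 11 9)(3 4)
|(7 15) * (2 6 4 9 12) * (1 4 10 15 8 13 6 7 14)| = |(1 4 9 12 2 7 8 13 6 10 15 14)| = 12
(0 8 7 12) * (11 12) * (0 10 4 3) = (0 8 7 11 12 10 4 3) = [8, 1, 2, 0, 3, 5, 6, 11, 7, 9, 4, 12, 10]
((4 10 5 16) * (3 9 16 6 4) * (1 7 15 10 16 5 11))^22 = ((1 7 15 10 11)(3 9 5 6 4 16))^22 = (1 15 11 7 10)(3 4 5)(6 9 16)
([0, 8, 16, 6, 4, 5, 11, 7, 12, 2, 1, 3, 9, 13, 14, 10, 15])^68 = (1 2)(3 11 6)(8 16)(9 10)(12 15)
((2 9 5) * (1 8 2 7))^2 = (1 2 5)(7 8 9)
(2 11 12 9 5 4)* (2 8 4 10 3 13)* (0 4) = (0 4 8)(2 11 12 9 5 10 3 13) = [4, 1, 11, 13, 8, 10, 6, 7, 0, 5, 3, 12, 9, 2]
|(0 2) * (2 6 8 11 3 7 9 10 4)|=|(0 6 8 11 3 7 9 10 4 2)|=10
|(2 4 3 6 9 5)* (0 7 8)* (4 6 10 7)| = 12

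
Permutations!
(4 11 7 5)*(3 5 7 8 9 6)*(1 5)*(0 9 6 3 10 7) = (0 9 3 1 5 4 11 8 6 10 7) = [9, 5, 2, 1, 11, 4, 10, 0, 6, 3, 7, 8]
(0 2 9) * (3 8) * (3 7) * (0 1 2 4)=(0 4)(1 2 9)(3 8 7)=[4, 2, 9, 8, 0, 5, 6, 3, 7, 1]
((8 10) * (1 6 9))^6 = ((1 6 9)(8 10))^6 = (10)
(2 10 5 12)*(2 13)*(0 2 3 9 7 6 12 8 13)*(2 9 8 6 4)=(0 9 7 4 2 10 5 6 12)(3 8 13)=[9, 1, 10, 8, 2, 6, 12, 4, 13, 7, 5, 11, 0, 3]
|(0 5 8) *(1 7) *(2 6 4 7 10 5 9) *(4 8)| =|(0 9 2 6 8)(1 10 5 4 7)| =5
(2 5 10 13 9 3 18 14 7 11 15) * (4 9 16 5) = (2 4 9 3 18 14 7 11 15)(5 10 13 16) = [0, 1, 4, 18, 9, 10, 6, 11, 8, 3, 13, 15, 12, 16, 7, 2, 5, 17, 14]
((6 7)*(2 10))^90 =((2 10)(6 7))^90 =(10)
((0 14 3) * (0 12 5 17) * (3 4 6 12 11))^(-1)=(0 17 5 12 6 4 14)(3 11)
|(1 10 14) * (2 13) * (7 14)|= |(1 10 7 14)(2 13)|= 4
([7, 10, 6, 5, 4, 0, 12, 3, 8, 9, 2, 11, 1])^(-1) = (0 5 3 7)(1 12 6 2 10)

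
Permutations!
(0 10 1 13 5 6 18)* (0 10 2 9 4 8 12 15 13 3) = [2, 3, 9, 0, 8, 6, 18, 7, 12, 4, 1, 11, 15, 5, 14, 13, 16, 17, 10] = (0 2 9 4 8 12 15 13 5 6 18 10 1 3)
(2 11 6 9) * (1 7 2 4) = (1 7 2 11 6 9 4) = [0, 7, 11, 3, 1, 5, 9, 2, 8, 4, 10, 6]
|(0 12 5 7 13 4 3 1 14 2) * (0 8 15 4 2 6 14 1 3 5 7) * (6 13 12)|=|(0 6 14 13 2 8 15 4 5)(7 12)|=18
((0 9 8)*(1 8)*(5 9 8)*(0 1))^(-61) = ((0 8 1 5 9))^(-61) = (0 9 5 1 8)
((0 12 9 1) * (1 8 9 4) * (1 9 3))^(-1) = ((0 12 4 9 8 3 1))^(-1) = (0 1 3 8 9 4 12)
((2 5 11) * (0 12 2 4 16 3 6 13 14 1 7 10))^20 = (0 16 7 11 14 2 6)(1 5 13 12 3 10 4)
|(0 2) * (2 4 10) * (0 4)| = 3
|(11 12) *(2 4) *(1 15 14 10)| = 4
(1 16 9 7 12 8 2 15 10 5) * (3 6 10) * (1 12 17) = (1 16 9 7 17)(2 15 3 6 10 5 12 8) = [0, 16, 15, 6, 4, 12, 10, 17, 2, 7, 5, 11, 8, 13, 14, 3, 9, 1]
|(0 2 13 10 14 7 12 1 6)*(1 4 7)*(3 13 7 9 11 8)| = 14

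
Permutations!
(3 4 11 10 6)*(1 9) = (1 9)(3 4 11 10 6) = [0, 9, 2, 4, 11, 5, 3, 7, 8, 1, 6, 10]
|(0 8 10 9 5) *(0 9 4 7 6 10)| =4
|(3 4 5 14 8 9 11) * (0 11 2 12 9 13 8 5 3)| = 6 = |(0 11)(2 12 9)(3 4)(5 14)(8 13)|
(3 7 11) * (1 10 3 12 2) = [0, 10, 1, 7, 4, 5, 6, 11, 8, 9, 3, 12, 2] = (1 10 3 7 11 12 2)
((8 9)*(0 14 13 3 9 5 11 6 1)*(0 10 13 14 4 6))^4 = ((14)(0 4 6 1 10 13 3 9 8 5 11))^4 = (14)(0 10 8 4 13 5 6 3 11 1 9)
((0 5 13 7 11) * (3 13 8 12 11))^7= (0 8 11 5 12)(3 13 7)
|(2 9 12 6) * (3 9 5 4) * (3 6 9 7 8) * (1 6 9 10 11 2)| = 42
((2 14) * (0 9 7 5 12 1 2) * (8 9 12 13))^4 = (0 14 2 1 12)(5 7 9 8 13)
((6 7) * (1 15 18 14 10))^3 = ((1 15 18 14 10)(6 7))^3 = (1 14 15 10 18)(6 7)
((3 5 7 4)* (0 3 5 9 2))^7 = ((0 3 9 2)(4 5 7))^7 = (0 2 9 3)(4 5 7)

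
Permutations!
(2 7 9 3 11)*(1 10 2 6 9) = (1 10 2 7)(3 11 6 9) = [0, 10, 7, 11, 4, 5, 9, 1, 8, 3, 2, 6]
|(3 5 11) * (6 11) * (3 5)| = |(5 6 11)| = 3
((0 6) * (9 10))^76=(10)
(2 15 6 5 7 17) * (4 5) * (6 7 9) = (2 15 7 17)(4 5 9 6) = [0, 1, 15, 3, 5, 9, 4, 17, 8, 6, 10, 11, 12, 13, 14, 7, 16, 2]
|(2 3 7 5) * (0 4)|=|(0 4)(2 3 7 5)|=4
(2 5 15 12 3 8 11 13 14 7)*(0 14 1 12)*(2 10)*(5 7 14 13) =[13, 12, 7, 8, 4, 15, 6, 10, 11, 9, 2, 5, 3, 1, 14, 0] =(0 13 1 12 3 8 11 5 15)(2 7 10)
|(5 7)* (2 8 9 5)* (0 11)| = 10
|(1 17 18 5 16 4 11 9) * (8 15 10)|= 24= |(1 17 18 5 16 4 11 9)(8 15 10)|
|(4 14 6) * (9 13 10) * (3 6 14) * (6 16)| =12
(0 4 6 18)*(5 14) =(0 4 6 18)(5 14) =[4, 1, 2, 3, 6, 14, 18, 7, 8, 9, 10, 11, 12, 13, 5, 15, 16, 17, 0]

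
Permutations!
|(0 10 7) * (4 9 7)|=5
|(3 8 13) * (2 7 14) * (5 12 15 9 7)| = 21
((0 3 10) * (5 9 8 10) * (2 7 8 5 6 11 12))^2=(0 6 12 7 10 3 11 2 8)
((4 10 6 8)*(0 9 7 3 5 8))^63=((0 9 7 3 5 8 4 10 6))^63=(10)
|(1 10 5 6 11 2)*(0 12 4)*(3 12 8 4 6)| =24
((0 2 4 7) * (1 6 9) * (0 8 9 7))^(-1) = (0 4 2)(1 9 8 7 6)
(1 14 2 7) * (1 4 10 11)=(1 14 2 7 4 10 11)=[0, 14, 7, 3, 10, 5, 6, 4, 8, 9, 11, 1, 12, 13, 2]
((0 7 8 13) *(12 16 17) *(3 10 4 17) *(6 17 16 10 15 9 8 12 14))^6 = (17)(0 3 7 15 12 9 10 8 4 13 16)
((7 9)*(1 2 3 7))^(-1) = (1 9 7 3 2)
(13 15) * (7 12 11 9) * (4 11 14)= (4 11 9 7 12 14)(13 15)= [0, 1, 2, 3, 11, 5, 6, 12, 8, 7, 10, 9, 14, 15, 4, 13]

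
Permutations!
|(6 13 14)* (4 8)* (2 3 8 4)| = 3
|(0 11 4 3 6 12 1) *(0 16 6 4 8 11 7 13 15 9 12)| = |(0 7 13 15 9 12 1 16 6)(3 4)(8 11)| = 18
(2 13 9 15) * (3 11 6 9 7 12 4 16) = (2 13 7 12 4 16 3 11 6 9 15) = [0, 1, 13, 11, 16, 5, 9, 12, 8, 15, 10, 6, 4, 7, 14, 2, 3]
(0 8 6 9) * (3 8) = (0 3 8 6 9) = [3, 1, 2, 8, 4, 5, 9, 7, 6, 0]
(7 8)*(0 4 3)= (0 4 3)(7 8)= [4, 1, 2, 0, 3, 5, 6, 8, 7]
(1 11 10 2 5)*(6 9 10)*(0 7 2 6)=[7, 11, 5, 3, 4, 1, 9, 2, 8, 10, 6, 0]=(0 7 2 5 1 11)(6 9 10)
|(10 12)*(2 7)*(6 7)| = 6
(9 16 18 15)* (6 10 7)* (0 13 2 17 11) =(0 13 2 17 11)(6 10 7)(9 16 18 15) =[13, 1, 17, 3, 4, 5, 10, 6, 8, 16, 7, 0, 12, 2, 14, 9, 18, 11, 15]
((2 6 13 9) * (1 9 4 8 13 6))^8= ((1 9 2)(4 8 13))^8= (1 2 9)(4 13 8)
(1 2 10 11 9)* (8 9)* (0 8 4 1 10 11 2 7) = (0 8 9 10 2 11 4 1 7) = [8, 7, 11, 3, 1, 5, 6, 0, 9, 10, 2, 4]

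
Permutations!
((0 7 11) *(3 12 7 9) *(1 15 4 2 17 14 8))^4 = (0 7 3)(1 17 15 14 4 8 2)(9 11 12)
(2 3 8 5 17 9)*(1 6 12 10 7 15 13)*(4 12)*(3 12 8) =(1 6 4 8 5 17 9 2 12 10 7 15 13) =[0, 6, 12, 3, 8, 17, 4, 15, 5, 2, 7, 11, 10, 1, 14, 13, 16, 9]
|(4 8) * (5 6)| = 2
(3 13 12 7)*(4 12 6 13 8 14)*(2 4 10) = (2 4 12 7 3 8 14 10)(6 13) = [0, 1, 4, 8, 12, 5, 13, 3, 14, 9, 2, 11, 7, 6, 10]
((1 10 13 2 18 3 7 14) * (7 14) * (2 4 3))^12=(18)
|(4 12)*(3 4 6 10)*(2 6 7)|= 7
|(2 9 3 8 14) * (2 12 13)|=7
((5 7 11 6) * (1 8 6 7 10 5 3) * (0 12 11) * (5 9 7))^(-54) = (0 11 10 7 12 5 9)(1 6)(3 8)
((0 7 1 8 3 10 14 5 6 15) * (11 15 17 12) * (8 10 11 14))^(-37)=((0 7 1 10 8 3 11 15)(5 6 17 12 14))^(-37)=(0 10 11 7 8 15 1 3)(5 12 6 14 17)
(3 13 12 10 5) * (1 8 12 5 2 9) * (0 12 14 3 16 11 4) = (0 12 10 2 9 1 8 14 3 13 5 16 11 4) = [12, 8, 9, 13, 0, 16, 6, 7, 14, 1, 2, 4, 10, 5, 3, 15, 11]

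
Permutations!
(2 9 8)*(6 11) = (2 9 8)(6 11) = [0, 1, 9, 3, 4, 5, 11, 7, 2, 8, 10, 6]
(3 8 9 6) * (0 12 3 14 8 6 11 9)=[12, 1, 2, 6, 4, 5, 14, 7, 0, 11, 10, 9, 3, 13, 8]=(0 12 3 6 14 8)(9 11)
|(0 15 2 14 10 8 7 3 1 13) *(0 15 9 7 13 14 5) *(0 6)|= 13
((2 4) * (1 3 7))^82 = ((1 3 7)(2 4))^82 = (1 3 7)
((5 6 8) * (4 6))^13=((4 6 8 5))^13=(4 6 8 5)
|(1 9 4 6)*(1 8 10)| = |(1 9 4 6 8 10)| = 6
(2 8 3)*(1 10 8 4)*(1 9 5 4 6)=(1 10 8 3 2 6)(4 9 5)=[0, 10, 6, 2, 9, 4, 1, 7, 3, 5, 8]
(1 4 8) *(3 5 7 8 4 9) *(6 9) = (1 6 9 3 5 7 8) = [0, 6, 2, 5, 4, 7, 9, 8, 1, 3]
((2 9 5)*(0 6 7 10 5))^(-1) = ((0 6 7 10 5 2 9))^(-1) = (0 9 2 5 10 7 6)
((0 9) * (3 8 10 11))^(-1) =((0 9)(3 8 10 11))^(-1) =(0 9)(3 11 10 8)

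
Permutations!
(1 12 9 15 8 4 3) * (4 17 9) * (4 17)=[0, 12, 2, 1, 3, 5, 6, 7, 4, 15, 10, 11, 17, 13, 14, 8, 16, 9]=(1 12 17 9 15 8 4 3)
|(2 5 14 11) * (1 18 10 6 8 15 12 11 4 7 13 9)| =15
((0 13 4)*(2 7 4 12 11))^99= (0 13 12 11 2 7 4)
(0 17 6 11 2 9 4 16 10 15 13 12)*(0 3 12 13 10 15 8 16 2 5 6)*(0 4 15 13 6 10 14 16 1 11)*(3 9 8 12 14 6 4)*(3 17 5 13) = [5, 11, 8, 14, 2, 10, 0, 7, 1, 15, 12, 13, 9, 4, 16, 6, 3, 17] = (17)(0 5 10 12 9 15 6)(1 11 13 4 2 8)(3 14 16)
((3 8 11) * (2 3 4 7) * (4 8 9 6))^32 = (11)(2 9 4)(3 6 7)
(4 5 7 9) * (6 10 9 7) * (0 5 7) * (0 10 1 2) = (0 5 6 1 2)(4 7 10 9) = [5, 2, 0, 3, 7, 6, 1, 10, 8, 4, 9]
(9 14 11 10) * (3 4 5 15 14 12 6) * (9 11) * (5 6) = (3 4 6)(5 15 14 9 12)(10 11) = [0, 1, 2, 4, 6, 15, 3, 7, 8, 12, 11, 10, 5, 13, 9, 14]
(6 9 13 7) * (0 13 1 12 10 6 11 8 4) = [13, 12, 2, 3, 0, 5, 9, 11, 4, 1, 6, 8, 10, 7] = (0 13 7 11 8 4)(1 12 10 6 9)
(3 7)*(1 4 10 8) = [0, 4, 2, 7, 10, 5, 6, 3, 1, 9, 8] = (1 4 10 8)(3 7)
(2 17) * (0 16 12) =(0 16 12)(2 17) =[16, 1, 17, 3, 4, 5, 6, 7, 8, 9, 10, 11, 0, 13, 14, 15, 12, 2]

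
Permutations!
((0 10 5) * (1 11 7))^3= ((0 10 5)(1 11 7))^3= (11)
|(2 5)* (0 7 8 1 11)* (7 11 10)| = 4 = |(0 11)(1 10 7 8)(2 5)|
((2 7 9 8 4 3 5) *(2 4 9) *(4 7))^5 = (8 9)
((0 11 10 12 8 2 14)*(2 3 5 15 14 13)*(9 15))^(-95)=((0 11 10 12 8 3 5 9 15 14)(2 13))^(-95)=(0 3)(2 13)(5 11)(8 14)(9 10)(12 15)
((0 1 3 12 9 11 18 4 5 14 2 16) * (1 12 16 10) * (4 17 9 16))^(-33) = (1 4 14 10 3 5 2)(9 17 18 11) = ((0 12 16)(1 3 4 5 14 2 10)(9 11 18 17))^(-33)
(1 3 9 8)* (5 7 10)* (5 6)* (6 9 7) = (1 3 7 10 9 8)(5 6) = [0, 3, 2, 7, 4, 6, 5, 10, 1, 8, 9]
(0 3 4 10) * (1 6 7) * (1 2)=(0 3 4 10)(1 6 7 2)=[3, 6, 1, 4, 10, 5, 7, 2, 8, 9, 0]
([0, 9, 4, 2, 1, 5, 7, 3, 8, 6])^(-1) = (1 4 2 3 7 6 9)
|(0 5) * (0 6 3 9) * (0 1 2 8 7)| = |(0 5 6 3 9 1 2 8 7)| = 9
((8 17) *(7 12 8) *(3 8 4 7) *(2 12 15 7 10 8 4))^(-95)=((2 12)(3 4 10 8 17)(7 15))^(-95)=(17)(2 12)(7 15)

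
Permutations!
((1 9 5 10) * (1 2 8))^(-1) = (1 8 2 10 5 9)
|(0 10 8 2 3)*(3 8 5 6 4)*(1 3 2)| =|(0 10 5 6 4 2 8 1 3)| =9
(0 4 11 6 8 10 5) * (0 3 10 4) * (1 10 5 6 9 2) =(1 10 6 8 4 11 9 2)(3 5) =[0, 10, 1, 5, 11, 3, 8, 7, 4, 2, 6, 9]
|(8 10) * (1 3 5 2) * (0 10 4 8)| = |(0 10)(1 3 5 2)(4 8)| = 4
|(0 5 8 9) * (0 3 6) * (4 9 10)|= |(0 5 8 10 4 9 3 6)|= 8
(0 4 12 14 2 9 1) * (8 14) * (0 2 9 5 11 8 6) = (0 4 12 6)(1 2 5 11 8 14 9) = [4, 2, 5, 3, 12, 11, 0, 7, 14, 1, 10, 8, 6, 13, 9]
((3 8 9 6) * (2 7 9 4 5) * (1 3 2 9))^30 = (1 4 6)(2 3 5)(7 8 9)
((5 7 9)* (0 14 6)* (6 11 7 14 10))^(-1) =(0 6 10)(5 9 7 11 14) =((0 10 6)(5 14 11 7 9))^(-1)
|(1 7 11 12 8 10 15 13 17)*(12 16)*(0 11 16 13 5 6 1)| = 36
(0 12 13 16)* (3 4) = [12, 1, 2, 4, 3, 5, 6, 7, 8, 9, 10, 11, 13, 16, 14, 15, 0] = (0 12 13 16)(3 4)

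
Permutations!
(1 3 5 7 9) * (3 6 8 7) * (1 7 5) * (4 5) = (1 6 8 4 5 3)(7 9) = [0, 6, 2, 1, 5, 3, 8, 9, 4, 7]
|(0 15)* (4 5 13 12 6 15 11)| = 8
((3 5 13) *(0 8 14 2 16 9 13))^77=(0 9 8 13 14 3 2 5 16)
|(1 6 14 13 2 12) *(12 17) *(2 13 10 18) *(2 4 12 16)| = |(1 6 14 10 18 4 12)(2 17 16)| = 21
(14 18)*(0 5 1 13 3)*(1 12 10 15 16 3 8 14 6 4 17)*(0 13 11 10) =(0 5 12)(1 11 10 15 16 3 13 8 14 18 6 4 17) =[5, 11, 2, 13, 17, 12, 4, 7, 14, 9, 15, 10, 0, 8, 18, 16, 3, 1, 6]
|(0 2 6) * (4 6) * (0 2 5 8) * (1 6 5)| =7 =|(0 1 6 2 4 5 8)|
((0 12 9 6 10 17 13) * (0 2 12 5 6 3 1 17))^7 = (17)(0 10 6 5)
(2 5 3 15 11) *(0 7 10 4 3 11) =(0 7 10 4 3 15)(2 5 11) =[7, 1, 5, 15, 3, 11, 6, 10, 8, 9, 4, 2, 12, 13, 14, 0]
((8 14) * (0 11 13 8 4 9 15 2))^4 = (0 14 2 8 15 13 9 11 4)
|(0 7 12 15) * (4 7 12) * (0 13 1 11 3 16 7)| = 10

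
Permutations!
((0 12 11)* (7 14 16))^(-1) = (0 11 12)(7 16 14)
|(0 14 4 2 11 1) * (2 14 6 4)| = |(0 6 4 14 2 11 1)| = 7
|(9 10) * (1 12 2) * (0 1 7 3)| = 6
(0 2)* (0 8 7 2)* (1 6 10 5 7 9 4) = (1 6 10 5 7 2 8 9 4) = [0, 6, 8, 3, 1, 7, 10, 2, 9, 4, 5]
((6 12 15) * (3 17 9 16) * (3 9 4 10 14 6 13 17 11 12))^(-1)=(3 6 14 10 4 17 13 15 12 11)(9 16)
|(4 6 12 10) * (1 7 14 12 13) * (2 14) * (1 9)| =|(1 7 2 14 12 10 4 6 13 9)| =10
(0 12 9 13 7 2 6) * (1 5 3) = (0 12 9 13 7 2 6)(1 5 3) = [12, 5, 6, 1, 4, 3, 0, 2, 8, 13, 10, 11, 9, 7]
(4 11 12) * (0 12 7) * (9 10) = [12, 1, 2, 3, 11, 5, 6, 0, 8, 10, 9, 7, 4] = (0 12 4 11 7)(9 10)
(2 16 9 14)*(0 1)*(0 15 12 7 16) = (0 1 15 12 7 16 9 14 2) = [1, 15, 0, 3, 4, 5, 6, 16, 8, 14, 10, 11, 7, 13, 2, 12, 9]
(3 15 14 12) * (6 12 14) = [0, 1, 2, 15, 4, 5, 12, 7, 8, 9, 10, 11, 3, 13, 14, 6] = (3 15 6 12)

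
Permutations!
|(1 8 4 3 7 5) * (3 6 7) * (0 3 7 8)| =|(0 3 7 5 1)(4 6 8)| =15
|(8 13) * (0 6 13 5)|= |(0 6 13 8 5)|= 5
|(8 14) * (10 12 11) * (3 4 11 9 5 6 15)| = 18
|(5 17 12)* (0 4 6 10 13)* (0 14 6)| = |(0 4)(5 17 12)(6 10 13 14)| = 12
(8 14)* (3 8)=(3 8 14)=[0, 1, 2, 8, 4, 5, 6, 7, 14, 9, 10, 11, 12, 13, 3]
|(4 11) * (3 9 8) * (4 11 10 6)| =3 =|(11)(3 9 8)(4 10 6)|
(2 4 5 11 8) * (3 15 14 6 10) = [0, 1, 4, 15, 5, 11, 10, 7, 2, 9, 3, 8, 12, 13, 6, 14] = (2 4 5 11 8)(3 15 14 6 10)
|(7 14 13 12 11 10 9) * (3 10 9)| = 6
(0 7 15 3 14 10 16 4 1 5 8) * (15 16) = (0 7 16 4 1 5 8)(3 14 10 15) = [7, 5, 2, 14, 1, 8, 6, 16, 0, 9, 15, 11, 12, 13, 10, 3, 4]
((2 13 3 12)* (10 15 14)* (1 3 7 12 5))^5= (1 5 3)(2 13 7 12)(10 14 15)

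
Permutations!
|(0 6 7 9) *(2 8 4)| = |(0 6 7 9)(2 8 4)| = 12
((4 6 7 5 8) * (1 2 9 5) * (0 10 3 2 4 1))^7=(0 1 2 7 8 3 6 5 10 4 9)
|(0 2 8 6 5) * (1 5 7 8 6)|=7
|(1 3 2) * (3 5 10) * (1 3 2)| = 5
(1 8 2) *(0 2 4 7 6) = (0 2 1 8 4 7 6) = [2, 8, 1, 3, 7, 5, 0, 6, 4]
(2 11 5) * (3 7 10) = (2 11 5)(3 7 10) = [0, 1, 11, 7, 4, 2, 6, 10, 8, 9, 3, 5]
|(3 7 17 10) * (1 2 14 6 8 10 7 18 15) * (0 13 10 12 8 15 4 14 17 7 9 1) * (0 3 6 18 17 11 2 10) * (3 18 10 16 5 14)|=12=|(0 13)(1 16 5 14 10 6 15 18 4 3 17 9)(2 11)(8 12)|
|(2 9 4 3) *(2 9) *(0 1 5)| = 3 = |(0 1 5)(3 9 4)|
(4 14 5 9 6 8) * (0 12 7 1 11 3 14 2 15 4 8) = [12, 11, 15, 14, 2, 9, 0, 1, 8, 6, 10, 3, 7, 13, 5, 4] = (0 12 7 1 11 3 14 5 9 6)(2 15 4)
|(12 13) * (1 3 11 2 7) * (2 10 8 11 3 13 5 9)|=21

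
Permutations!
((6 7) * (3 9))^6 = (9) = ((3 9)(6 7))^6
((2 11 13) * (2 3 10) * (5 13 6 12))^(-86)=(2 6 5 3)(10 11 12 13)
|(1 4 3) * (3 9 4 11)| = 6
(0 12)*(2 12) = (0 2 12) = [2, 1, 12, 3, 4, 5, 6, 7, 8, 9, 10, 11, 0]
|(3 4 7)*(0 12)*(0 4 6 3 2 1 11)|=14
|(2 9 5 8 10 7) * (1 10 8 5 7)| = 6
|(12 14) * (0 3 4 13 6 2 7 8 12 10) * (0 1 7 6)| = 12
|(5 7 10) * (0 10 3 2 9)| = |(0 10 5 7 3 2 9)| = 7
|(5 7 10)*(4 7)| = 4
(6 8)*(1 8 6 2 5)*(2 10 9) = (1 8 10 9 2 5) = [0, 8, 5, 3, 4, 1, 6, 7, 10, 2, 9]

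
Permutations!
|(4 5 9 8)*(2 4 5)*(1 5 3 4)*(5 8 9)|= |(9)(1 8 3 4 2)|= 5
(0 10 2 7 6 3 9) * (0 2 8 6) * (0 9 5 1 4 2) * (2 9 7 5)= (0 10 8 6 3 2 5 1 4 9)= [10, 4, 5, 2, 9, 1, 3, 7, 6, 0, 8]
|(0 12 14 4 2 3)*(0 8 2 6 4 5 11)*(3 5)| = |(0 12 14 3 8 2 5 11)(4 6)| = 8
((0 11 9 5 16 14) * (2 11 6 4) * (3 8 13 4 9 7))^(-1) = ((0 6 9 5 16 14)(2 11 7 3 8 13 4))^(-1) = (0 14 16 5 9 6)(2 4 13 8 3 7 11)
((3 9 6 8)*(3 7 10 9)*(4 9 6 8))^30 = (10)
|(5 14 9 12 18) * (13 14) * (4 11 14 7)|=9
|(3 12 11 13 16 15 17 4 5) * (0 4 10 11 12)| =12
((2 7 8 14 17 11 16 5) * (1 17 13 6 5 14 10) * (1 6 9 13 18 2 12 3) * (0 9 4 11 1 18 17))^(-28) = ((0 9 13 4 11 16 14 17 1)(2 7 8 10 6 5 12 3 18))^(-28) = (0 1 17 14 16 11 4 13 9)(2 18 3 12 5 6 10 8 7)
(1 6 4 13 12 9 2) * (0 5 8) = (0 5 8)(1 6 4 13 12 9 2) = [5, 6, 1, 3, 13, 8, 4, 7, 0, 2, 10, 11, 9, 12]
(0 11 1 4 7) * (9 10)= [11, 4, 2, 3, 7, 5, 6, 0, 8, 10, 9, 1]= (0 11 1 4 7)(9 10)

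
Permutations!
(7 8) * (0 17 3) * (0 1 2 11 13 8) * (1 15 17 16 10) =(0 16 10 1 2 11 13 8 7)(3 15 17) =[16, 2, 11, 15, 4, 5, 6, 0, 7, 9, 1, 13, 12, 8, 14, 17, 10, 3]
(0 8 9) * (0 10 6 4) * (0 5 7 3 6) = (0 8 9 10)(3 6 4 5 7) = [8, 1, 2, 6, 5, 7, 4, 3, 9, 10, 0]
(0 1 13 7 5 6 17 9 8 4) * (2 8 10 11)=(0 1 13 7 5 6 17 9 10 11 2 8 4)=[1, 13, 8, 3, 0, 6, 17, 5, 4, 10, 11, 2, 12, 7, 14, 15, 16, 9]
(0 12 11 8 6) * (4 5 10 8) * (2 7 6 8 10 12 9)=(0 9 2 7 6)(4 5 12 11)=[9, 1, 7, 3, 5, 12, 0, 6, 8, 2, 10, 4, 11]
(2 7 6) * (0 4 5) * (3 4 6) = (0 6 2 7 3 4 5) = [6, 1, 7, 4, 5, 0, 2, 3]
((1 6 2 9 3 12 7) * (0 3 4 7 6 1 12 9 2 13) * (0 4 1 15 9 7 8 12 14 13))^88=(0 12 4 14 3 6 8 13 7)(1 15 9)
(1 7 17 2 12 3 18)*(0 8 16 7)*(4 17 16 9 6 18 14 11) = (0 8 9 6 18 1)(2 12 3 14 11 4 17)(7 16) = [8, 0, 12, 14, 17, 5, 18, 16, 9, 6, 10, 4, 3, 13, 11, 15, 7, 2, 1]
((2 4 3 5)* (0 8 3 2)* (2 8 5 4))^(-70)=((0 5)(3 4 8))^(-70)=(3 8 4)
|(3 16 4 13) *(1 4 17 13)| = 4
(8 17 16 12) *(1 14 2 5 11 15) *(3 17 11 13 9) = (1 14 2 5 13 9 3 17 16 12 8 11 15) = [0, 14, 5, 17, 4, 13, 6, 7, 11, 3, 10, 15, 8, 9, 2, 1, 12, 16]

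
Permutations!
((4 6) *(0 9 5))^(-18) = (9) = ((0 9 5)(4 6))^(-18)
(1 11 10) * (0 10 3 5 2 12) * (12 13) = (0 10 1 11 3 5 2 13 12) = [10, 11, 13, 5, 4, 2, 6, 7, 8, 9, 1, 3, 0, 12]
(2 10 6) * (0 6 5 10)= [6, 1, 0, 3, 4, 10, 2, 7, 8, 9, 5]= (0 6 2)(5 10)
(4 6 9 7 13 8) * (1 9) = (1 9 7 13 8 4 6) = [0, 9, 2, 3, 6, 5, 1, 13, 4, 7, 10, 11, 12, 8]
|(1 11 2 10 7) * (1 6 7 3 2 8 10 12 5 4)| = 18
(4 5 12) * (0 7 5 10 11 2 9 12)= (0 7 5)(2 9 12 4 10 11)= [7, 1, 9, 3, 10, 0, 6, 5, 8, 12, 11, 2, 4]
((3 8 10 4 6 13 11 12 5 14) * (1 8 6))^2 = (1 10)(3 13 12 14 6 11 5)(4 8) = ((1 8 10 4)(3 6 13 11 12 5 14))^2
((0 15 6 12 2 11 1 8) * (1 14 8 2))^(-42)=(0 12 11)(1 14 15)(2 8 6)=((0 15 6 12 1 2 11 14 8))^(-42)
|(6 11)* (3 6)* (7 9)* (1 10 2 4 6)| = 14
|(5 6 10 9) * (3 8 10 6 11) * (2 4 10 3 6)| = 14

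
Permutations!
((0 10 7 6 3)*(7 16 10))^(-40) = (16)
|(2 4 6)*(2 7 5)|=|(2 4 6 7 5)|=5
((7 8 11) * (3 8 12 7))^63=((3 8 11)(7 12))^63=(7 12)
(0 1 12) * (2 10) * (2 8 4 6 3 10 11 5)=(0 1 12)(2 11 5)(3 10 8 4 6)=[1, 12, 11, 10, 6, 2, 3, 7, 4, 9, 8, 5, 0]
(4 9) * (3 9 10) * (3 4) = (3 9)(4 10) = [0, 1, 2, 9, 10, 5, 6, 7, 8, 3, 4]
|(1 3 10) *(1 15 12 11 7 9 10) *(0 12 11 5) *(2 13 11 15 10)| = |(15)(0 12 5)(1 3)(2 13 11 7 9)| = 30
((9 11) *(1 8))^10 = (11)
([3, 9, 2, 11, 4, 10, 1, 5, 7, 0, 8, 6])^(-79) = (0 9 1 6 11 3)(5 10 8 7)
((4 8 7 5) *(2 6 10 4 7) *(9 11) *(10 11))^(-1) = (2 8 4 10 9 11 6)(5 7)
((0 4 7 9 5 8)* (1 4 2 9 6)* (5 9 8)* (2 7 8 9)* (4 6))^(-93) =(0 8 4 7)(1 6)(2 9)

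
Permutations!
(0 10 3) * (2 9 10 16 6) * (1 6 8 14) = (0 16 8 14 1 6 2 9 10 3) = [16, 6, 9, 0, 4, 5, 2, 7, 14, 10, 3, 11, 12, 13, 1, 15, 8]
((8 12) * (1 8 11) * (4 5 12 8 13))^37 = (1 13 4 5 12 11)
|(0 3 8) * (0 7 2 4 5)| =|(0 3 8 7 2 4 5)| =7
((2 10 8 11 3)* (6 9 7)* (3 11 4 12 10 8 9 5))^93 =((2 8 4 12 10 9 7 6 5 3))^93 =(2 12 7 3 4 9 5 8 10 6)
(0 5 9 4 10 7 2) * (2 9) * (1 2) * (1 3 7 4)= (0 5 3 7 9 1 2)(4 10)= [5, 2, 0, 7, 10, 3, 6, 9, 8, 1, 4]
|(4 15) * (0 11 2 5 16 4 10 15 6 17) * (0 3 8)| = |(0 11 2 5 16 4 6 17 3 8)(10 15)| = 10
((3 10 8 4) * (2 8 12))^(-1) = (2 12 10 3 4 8)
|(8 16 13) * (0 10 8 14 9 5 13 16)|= 12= |(16)(0 10 8)(5 13 14 9)|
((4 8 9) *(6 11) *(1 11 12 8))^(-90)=((1 11 6 12 8 9 4))^(-90)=(1 11 6 12 8 9 4)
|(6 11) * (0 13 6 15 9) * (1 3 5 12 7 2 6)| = |(0 13 1 3 5 12 7 2 6 11 15 9)| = 12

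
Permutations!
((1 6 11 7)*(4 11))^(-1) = (1 7 11 4 6)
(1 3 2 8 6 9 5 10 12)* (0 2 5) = [2, 3, 8, 5, 4, 10, 9, 7, 6, 0, 12, 11, 1] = (0 2 8 6 9)(1 3 5 10 12)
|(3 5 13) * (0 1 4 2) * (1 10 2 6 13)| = |(0 10 2)(1 4 6 13 3 5)| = 6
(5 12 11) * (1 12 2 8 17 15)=(1 12 11 5 2 8 17 15)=[0, 12, 8, 3, 4, 2, 6, 7, 17, 9, 10, 5, 11, 13, 14, 1, 16, 15]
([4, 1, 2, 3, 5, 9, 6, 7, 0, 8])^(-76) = (0 8 9 5 4)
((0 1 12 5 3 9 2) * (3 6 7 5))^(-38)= ((0 1 12 3 9 2)(5 6 7))^(-38)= (0 9 12)(1 2 3)(5 6 7)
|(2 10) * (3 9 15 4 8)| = 10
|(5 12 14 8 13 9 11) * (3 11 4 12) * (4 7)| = |(3 11 5)(4 12 14 8 13 9 7)| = 21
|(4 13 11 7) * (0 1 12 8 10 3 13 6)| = 11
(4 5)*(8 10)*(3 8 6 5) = (3 8 10 6 5 4) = [0, 1, 2, 8, 3, 4, 5, 7, 10, 9, 6]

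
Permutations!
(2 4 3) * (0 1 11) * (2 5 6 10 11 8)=(0 1 8 2 4 3 5 6 10 11)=[1, 8, 4, 5, 3, 6, 10, 7, 2, 9, 11, 0]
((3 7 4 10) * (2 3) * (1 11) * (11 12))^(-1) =(1 11 12)(2 10 4 7 3) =((1 12 11)(2 3 7 4 10))^(-1)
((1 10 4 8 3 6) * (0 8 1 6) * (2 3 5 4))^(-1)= ((0 8 5 4 1 10 2 3))^(-1)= (0 3 2 10 1 4 5 8)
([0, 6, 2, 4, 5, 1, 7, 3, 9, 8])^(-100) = [0, 7, 2, 5, 1, 6, 3, 4, 8, 9]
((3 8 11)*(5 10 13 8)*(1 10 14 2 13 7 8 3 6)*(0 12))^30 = (14)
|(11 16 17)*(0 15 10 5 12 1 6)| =21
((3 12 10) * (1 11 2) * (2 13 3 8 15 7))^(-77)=((1 11 13 3 12 10 8 15 7 2))^(-77)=(1 3 8 2 13 10 7 11 12 15)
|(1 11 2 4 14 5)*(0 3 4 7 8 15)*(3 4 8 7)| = 10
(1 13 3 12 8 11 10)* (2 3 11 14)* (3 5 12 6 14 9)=(1 13 11 10)(2 5 12 8 9 3 6 14)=[0, 13, 5, 6, 4, 12, 14, 7, 9, 3, 1, 10, 8, 11, 2]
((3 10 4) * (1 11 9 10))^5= (1 3 4 10 9 11)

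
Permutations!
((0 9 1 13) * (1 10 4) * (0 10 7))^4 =((0 9 7)(1 13 10 4))^4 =(13)(0 9 7)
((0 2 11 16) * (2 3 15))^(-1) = ((0 3 15 2 11 16))^(-1) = (0 16 11 2 15 3)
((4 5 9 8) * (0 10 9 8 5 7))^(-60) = (0 5 7 9 4 10 8)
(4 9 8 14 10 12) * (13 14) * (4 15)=(4 9 8 13 14 10 12 15)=[0, 1, 2, 3, 9, 5, 6, 7, 13, 8, 12, 11, 15, 14, 10, 4]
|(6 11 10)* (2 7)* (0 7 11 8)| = 7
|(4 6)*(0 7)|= 2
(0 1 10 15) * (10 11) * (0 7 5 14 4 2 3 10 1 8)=(0 8)(1 11)(2 3 10 15 7 5 14 4)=[8, 11, 3, 10, 2, 14, 6, 5, 0, 9, 15, 1, 12, 13, 4, 7]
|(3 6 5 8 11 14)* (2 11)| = |(2 11 14 3 6 5 8)| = 7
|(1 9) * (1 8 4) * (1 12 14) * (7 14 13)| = 8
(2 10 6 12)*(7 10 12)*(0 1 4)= (0 1 4)(2 12)(6 7 10)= [1, 4, 12, 3, 0, 5, 7, 10, 8, 9, 6, 11, 2]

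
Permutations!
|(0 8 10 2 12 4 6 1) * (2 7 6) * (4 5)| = 12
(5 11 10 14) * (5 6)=(5 11 10 14 6)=[0, 1, 2, 3, 4, 11, 5, 7, 8, 9, 14, 10, 12, 13, 6]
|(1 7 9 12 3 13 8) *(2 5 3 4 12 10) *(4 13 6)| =|(1 7 9 10 2 5 3 6 4 12 13 8)| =12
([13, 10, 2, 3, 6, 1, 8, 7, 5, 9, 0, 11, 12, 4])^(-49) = (0 10 1 5 8 6 4 13)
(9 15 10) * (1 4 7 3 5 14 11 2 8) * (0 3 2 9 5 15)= (0 3 15 10 5 14 11 9)(1 4 7 2 8)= [3, 4, 8, 15, 7, 14, 6, 2, 1, 0, 5, 9, 12, 13, 11, 10]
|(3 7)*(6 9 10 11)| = |(3 7)(6 9 10 11)| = 4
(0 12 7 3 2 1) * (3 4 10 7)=(0 12 3 2 1)(4 10 7)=[12, 0, 1, 2, 10, 5, 6, 4, 8, 9, 7, 11, 3]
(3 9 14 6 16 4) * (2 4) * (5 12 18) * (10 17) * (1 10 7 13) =(1 10 17 7 13)(2 4 3 9 14 6 16)(5 12 18) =[0, 10, 4, 9, 3, 12, 16, 13, 8, 14, 17, 11, 18, 1, 6, 15, 2, 7, 5]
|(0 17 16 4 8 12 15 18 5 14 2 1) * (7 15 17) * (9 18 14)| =30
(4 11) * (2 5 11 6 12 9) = (2 5 11 4 6 12 9) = [0, 1, 5, 3, 6, 11, 12, 7, 8, 2, 10, 4, 9]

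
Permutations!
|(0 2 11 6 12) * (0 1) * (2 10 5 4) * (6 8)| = |(0 10 5 4 2 11 8 6 12 1)| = 10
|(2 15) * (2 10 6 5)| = 5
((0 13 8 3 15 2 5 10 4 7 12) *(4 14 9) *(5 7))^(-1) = (0 12 7 2 15 3 8 13)(4 9 14 10 5)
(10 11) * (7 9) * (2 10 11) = (11)(2 10)(7 9) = [0, 1, 10, 3, 4, 5, 6, 9, 8, 7, 2, 11]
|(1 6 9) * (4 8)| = 6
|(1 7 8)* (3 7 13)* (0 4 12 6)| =20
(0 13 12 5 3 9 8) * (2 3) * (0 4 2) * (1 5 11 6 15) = (0 13 12 11 6 15 1 5)(2 3 9 8 4) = [13, 5, 3, 9, 2, 0, 15, 7, 4, 8, 10, 6, 11, 12, 14, 1]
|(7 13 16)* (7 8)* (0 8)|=5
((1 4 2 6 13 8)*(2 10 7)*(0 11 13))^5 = ((0 11 13 8 1 4 10 7 2 6))^5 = (0 4)(1 6)(2 8)(7 13)(10 11)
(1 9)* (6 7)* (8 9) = [0, 8, 2, 3, 4, 5, 7, 6, 9, 1] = (1 8 9)(6 7)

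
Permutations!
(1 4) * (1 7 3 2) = (1 4 7 3 2) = [0, 4, 1, 2, 7, 5, 6, 3]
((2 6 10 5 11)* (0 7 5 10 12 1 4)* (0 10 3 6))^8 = (0 11 7 2 5)(1 10 6)(3 12 4)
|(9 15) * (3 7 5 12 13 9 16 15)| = 6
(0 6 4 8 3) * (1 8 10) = (0 6 4 10 1 8 3) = [6, 8, 2, 0, 10, 5, 4, 7, 3, 9, 1]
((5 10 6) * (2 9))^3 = (10)(2 9)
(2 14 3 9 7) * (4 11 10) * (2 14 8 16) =(2 8 16)(3 9 7 14)(4 11 10) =[0, 1, 8, 9, 11, 5, 6, 14, 16, 7, 4, 10, 12, 13, 3, 15, 2]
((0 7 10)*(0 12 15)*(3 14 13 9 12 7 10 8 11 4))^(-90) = ((0 10 7 8 11 4 3 14 13 9 12 15))^(-90) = (0 3)(4 15)(7 13)(8 9)(10 14)(11 12)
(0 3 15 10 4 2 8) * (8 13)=[3, 1, 13, 15, 2, 5, 6, 7, 0, 9, 4, 11, 12, 8, 14, 10]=(0 3 15 10 4 2 13 8)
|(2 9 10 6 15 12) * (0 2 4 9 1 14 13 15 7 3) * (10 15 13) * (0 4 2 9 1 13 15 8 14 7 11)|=28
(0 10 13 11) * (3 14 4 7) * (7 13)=(0 10 7 3 14 4 13 11)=[10, 1, 2, 14, 13, 5, 6, 3, 8, 9, 7, 0, 12, 11, 4]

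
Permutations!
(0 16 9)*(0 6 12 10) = (0 16 9 6 12 10) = [16, 1, 2, 3, 4, 5, 12, 7, 8, 6, 0, 11, 10, 13, 14, 15, 9]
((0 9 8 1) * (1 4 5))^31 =(0 9 8 4 5 1)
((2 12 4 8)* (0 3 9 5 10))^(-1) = (0 10 5 9 3)(2 8 4 12)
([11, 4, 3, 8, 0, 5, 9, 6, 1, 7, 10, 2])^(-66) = (0 8 11 1 2 4 3)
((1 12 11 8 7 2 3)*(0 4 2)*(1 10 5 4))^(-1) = ((0 1 12 11 8 7)(2 3 10 5 4))^(-1) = (0 7 8 11 12 1)(2 4 5 10 3)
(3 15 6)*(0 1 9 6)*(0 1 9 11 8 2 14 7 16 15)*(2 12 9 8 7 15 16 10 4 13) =[8, 11, 14, 0, 13, 5, 3, 10, 12, 6, 4, 7, 9, 2, 15, 1, 16] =(16)(0 8 12 9 6 3)(1 11 7 10 4 13 2 14 15)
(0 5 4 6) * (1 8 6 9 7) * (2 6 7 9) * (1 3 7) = [5, 8, 6, 7, 2, 4, 0, 3, 1, 9] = (9)(0 5 4 2 6)(1 8)(3 7)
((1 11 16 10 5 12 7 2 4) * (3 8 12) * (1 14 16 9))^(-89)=(1 11 9)(2 4 14 16 10 5 3 8 12 7)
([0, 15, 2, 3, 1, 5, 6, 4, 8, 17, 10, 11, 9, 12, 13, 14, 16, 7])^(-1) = (1 4 7 17 9 12 13 14 15)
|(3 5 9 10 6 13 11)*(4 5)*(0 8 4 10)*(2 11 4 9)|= 24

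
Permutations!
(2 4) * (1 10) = (1 10)(2 4) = [0, 10, 4, 3, 2, 5, 6, 7, 8, 9, 1]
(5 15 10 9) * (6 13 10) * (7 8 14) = (5 15 6 13 10 9)(7 8 14) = [0, 1, 2, 3, 4, 15, 13, 8, 14, 5, 9, 11, 12, 10, 7, 6]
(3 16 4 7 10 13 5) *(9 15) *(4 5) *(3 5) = [0, 1, 2, 16, 7, 5, 6, 10, 8, 15, 13, 11, 12, 4, 14, 9, 3] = (3 16)(4 7 10 13)(9 15)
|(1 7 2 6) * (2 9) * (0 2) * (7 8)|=7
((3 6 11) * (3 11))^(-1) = ((11)(3 6))^(-1) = (11)(3 6)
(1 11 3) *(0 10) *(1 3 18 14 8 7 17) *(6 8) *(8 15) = (0 10)(1 11 18 14 6 15 8 7 17) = [10, 11, 2, 3, 4, 5, 15, 17, 7, 9, 0, 18, 12, 13, 6, 8, 16, 1, 14]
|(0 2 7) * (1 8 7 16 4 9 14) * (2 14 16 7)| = 6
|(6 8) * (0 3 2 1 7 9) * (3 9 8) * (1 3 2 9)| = |(0 1 7 8 6 2 3 9)| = 8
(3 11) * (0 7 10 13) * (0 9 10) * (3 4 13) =(0 7)(3 11 4 13 9 10) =[7, 1, 2, 11, 13, 5, 6, 0, 8, 10, 3, 4, 12, 9]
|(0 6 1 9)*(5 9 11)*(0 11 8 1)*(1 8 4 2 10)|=|(0 6)(1 4 2 10)(5 9 11)|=12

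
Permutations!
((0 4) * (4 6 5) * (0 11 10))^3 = (0 4)(5 10)(6 11)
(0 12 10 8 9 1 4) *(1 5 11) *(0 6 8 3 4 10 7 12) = (1 10 3 4 6 8 9 5 11)(7 12) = [0, 10, 2, 4, 6, 11, 8, 12, 9, 5, 3, 1, 7]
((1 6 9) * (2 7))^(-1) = (1 9 6)(2 7)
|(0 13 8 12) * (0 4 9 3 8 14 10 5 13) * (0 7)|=|(0 7)(3 8 12 4 9)(5 13 14 10)|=20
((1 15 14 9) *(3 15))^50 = ((1 3 15 14 9))^50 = (15)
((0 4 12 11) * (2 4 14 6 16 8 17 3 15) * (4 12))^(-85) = (0 16 3 12 14 8 15 11 6 17 2)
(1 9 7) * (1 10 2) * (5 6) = [0, 9, 1, 3, 4, 6, 5, 10, 8, 7, 2] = (1 9 7 10 2)(5 6)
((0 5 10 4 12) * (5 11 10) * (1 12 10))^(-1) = (0 12 1 11)(4 10)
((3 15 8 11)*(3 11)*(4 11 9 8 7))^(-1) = (3 8 9 11 4 7 15)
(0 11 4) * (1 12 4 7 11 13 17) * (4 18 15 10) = (0 13 17 1 12 18 15 10 4)(7 11) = [13, 12, 2, 3, 0, 5, 6, 11, 8, 9, 4, 7, 18, 17, 14, 10, 16, 1, 15]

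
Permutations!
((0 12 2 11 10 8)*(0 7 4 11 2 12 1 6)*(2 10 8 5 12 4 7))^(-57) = (2 8 11 4 12 5 10)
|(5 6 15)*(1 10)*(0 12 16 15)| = 6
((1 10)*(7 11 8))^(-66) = (11)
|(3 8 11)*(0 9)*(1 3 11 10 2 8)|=6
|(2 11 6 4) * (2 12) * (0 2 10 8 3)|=|(0 2 11 6 4 12 10 8 3)|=9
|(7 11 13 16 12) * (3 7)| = 6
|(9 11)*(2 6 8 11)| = 5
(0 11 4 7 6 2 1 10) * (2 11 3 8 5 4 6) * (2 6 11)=(11)(0 3 8 5 4 7 6 2 1 10)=[3, 10, 1, 8, 7, 4, 2, 6, 5, 9, 0, 11]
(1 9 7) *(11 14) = (1 9 7)(11 14) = [0, 9, 2, 3, 4, 5, 6, 1, 8, 7, 10, 14, 12, 13, 11]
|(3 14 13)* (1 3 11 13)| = 6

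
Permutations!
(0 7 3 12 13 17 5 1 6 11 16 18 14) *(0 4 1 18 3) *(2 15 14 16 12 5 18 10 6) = (0 7)(1 2 15 14 4)(3 5 10 6 11 12 13 17 18 16) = [7, 2, 15, 5, 1, 10, 11, 0, 8, 9, 6, 12, 13, 17, 4, 14, 3, 18, 16]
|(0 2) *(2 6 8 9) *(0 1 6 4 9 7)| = |(0 4 9 2 1 6 8 7)| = 8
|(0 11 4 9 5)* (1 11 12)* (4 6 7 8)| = |(0 12 1 11 6 7 8 4 9 5)| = 10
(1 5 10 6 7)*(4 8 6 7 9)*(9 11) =[0, 5, 2, 3, 8, 10, 11, 1, 6, 4, 7, 9] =(1 5 10 7)(4 8 6 11 9)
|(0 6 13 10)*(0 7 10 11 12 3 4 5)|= 8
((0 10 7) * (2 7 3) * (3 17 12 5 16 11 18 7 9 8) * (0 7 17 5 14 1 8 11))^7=((0 10 5 16)(1 8 3 2 9 11 18 17 12 14))^7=(0 16 5 10)(1 17 9 8 12 11 3 14 18 2)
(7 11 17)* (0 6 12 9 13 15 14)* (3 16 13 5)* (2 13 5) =[6, 1, 13, 16, 4, 3, 12, 11, 8, 2, 10, 17, 9, 15, 0, 14, 5, 7] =(0 6 12 9 2 13 15 14)(3 16 5)(7 11 17)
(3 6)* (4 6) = (3 4 6) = [0, 1, 2, 4, 6, 5, 3]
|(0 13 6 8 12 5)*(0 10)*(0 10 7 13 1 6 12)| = |(0 1 6 8)(5 7 13 12)| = 4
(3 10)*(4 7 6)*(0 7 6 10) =(0 7 10 3)(4 6) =[7, 1, 2, 0, 6, 5, 4, 10, 8, 9, 3]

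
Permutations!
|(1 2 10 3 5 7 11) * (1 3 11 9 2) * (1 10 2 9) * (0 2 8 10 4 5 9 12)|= 8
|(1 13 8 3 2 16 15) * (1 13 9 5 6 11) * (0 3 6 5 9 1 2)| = 14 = |(0 3)(2 16 15 13 8 6 11)|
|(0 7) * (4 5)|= |(0 7)(4 5)|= 2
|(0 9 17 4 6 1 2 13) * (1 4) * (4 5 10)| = 12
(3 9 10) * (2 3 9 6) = (2 3 6)(9 10) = [0, 1, 3, 6, 4, 5, 2, 7, 8, 10, 9]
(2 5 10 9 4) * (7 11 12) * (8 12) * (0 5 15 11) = (0 5 10 9 4 2 15 11 8 12 7) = [5, 1, 15, 3, 2, 10, 6, 0, 12, 4, 9, 8, 7, 13, 14, 11]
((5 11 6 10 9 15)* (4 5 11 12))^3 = (6 15 10 11 9)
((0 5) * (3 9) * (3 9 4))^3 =((9)(0 5)(3 4))^3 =(9)(0 5)(3 4)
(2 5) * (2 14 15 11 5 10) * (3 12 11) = (2 10)(3 12 11 5 14 15) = [0, 1, 10, 12, 4, 14, 6, 7, 8, 9, 2, 5, 11, 13, 15, 3]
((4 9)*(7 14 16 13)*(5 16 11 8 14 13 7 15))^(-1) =((4 9)(5 16 7 13 15)(8 14 11))^(-1) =(4 9)(5 15 13 7 16)(8 11 14)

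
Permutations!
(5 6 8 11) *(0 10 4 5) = [10, 1, 2, 3, 5, 6, 8, 7, 11, 9, 4, 0] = (0 10 4 5 6 8 11)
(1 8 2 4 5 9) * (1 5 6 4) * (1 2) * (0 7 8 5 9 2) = (9)(0 7 8 1 5 2)(4 6) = [7, 5, 0, 3, 6, 2, 4, 8, 1, 9]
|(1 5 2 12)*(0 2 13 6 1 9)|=4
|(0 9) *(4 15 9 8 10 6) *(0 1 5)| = |(0 8 10 6 4 15 9 1 5)| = 9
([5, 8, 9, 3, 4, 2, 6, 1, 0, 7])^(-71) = [8, 7, 5, 3, 4, 0, 6, 9, 1, 2]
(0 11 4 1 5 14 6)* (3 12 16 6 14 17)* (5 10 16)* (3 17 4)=(17)(0 11 3 12 5 4 1 10 16 6)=[11, 10, 2, 12, 1, 4, 0, 7, 8, 9, 16, 3, 5, 13, 14, 15, 6, 17]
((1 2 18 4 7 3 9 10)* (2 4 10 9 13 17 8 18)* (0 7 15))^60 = (0 8 15 17 4 13 1 3 10 7 18)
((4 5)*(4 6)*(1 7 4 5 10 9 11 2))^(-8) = (1 2 11 9 10 4 7)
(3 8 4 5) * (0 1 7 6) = (0 1 7 6)(3 8 4 5) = [1, 7, 2, 8, 5, 3, 0, 6, 4]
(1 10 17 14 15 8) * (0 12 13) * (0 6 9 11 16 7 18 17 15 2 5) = (0 12 13 6 9 11 16 7 18 17 14 2 5)(1 10 15 8) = [12, 10, 5, 3, 4, 0, 9, 18, 1, 11, 15, 16, 13, 6, 2, 8, 7, 14, 17]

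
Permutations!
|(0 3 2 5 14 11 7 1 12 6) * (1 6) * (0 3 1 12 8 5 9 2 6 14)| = |(0 1 8 5)(2 9)(3 6)(7 14 11)| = 12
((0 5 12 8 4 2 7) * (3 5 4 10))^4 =(3 10 8 12 5)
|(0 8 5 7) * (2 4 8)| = 6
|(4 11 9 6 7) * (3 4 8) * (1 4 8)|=|(1 4 11 9 6 7)(3 8)|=6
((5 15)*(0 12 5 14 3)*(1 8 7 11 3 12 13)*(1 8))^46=((0 13 8 7 11 3)(5 15 14 12))^46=(0 11 8)(3 7 13)(5 14)(12 15)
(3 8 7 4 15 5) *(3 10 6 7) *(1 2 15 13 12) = (1 2 15 5 10 6 7 4 13 12)(3 8) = [0, 2, 15, 8, 13, 10, 7, 4, 3, 9, 6, 11, 1, 12, 14, 5]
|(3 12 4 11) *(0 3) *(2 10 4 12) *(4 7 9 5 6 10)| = |(12)(0 3 2 4 11)(5 6 10 7 9)| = 5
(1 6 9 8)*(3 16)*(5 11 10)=(1 6 9 8)(3 16)(5 11 10)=[0, 6, 2, 16, 4, 11, 9, 7, 1, 8, 5, 10, 12, 13, 14, 15, 3]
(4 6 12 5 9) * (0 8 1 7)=[8, 7, 2, 3, 6, 9, 12, 0, 1, 4, 10, 11, 5]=(0 8 1 7)(4 6 12 5 9)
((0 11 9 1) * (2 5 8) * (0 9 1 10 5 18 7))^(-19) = (0 11 1 9 10 5 8 2 18 7)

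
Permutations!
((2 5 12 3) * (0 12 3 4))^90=(12)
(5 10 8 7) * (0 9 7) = (0 9 7 5 10 8) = [9, 1, 2, 3, 4, 10, 6, 5, 0, 7, 8]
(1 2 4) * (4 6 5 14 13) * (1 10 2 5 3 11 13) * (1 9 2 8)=[0, 5, 6, 11, 10, 14, 3, 7, 1, 2, 8, 13, 12, 4, 9]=(1 5 14 9 2 6 3 11 13 4 10 8)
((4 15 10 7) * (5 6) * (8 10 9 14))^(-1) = (4 7 10 8 14 9 15)(5 6)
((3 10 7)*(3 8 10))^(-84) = (10)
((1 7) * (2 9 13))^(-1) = (1 7)(2 13 9)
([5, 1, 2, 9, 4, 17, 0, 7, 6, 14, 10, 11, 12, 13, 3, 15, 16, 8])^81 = (0 5 17 8 6)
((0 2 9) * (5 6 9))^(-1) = (0 9 6 5 2)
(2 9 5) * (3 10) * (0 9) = (0 9 5 2)(3 10) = [9, 1, 0, 10, 4, 2, 6, 7, 8, 5, 3]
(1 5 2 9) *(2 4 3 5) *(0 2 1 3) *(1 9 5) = (0 2 5 4)(1 9 3) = [2, 9, 5, 1, 0, 4, 6, 7, 8, 3]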